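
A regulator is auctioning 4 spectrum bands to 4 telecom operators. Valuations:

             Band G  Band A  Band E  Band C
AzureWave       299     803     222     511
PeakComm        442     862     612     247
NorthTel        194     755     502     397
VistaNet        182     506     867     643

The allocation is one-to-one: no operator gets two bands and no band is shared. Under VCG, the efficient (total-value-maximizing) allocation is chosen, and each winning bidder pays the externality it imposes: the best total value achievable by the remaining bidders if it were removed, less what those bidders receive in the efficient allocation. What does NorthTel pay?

Efficient allocation: AzureWave→Band C ($511M), PeakComm→Band G ($442M), NorthTel→Band A ($755M), VistaNet→Band E ($867M); total welfare W = $2575M.
NorthTel receives Band A at value $755M, so the others get W − 755 = $1820M.
Without NorthTel: best allocation of the remaining 3 bidders over all 4 bands is AzureWave→Band C ($511M), PeakComm→Band A ($862M), VistaNet→Band E ($867M), total $2240M.
VCG payment = (others' best without NorthTel) − (others' welfare with NorthTel) = 2240 − 1820 = $420M.

NorthTel pays $420M.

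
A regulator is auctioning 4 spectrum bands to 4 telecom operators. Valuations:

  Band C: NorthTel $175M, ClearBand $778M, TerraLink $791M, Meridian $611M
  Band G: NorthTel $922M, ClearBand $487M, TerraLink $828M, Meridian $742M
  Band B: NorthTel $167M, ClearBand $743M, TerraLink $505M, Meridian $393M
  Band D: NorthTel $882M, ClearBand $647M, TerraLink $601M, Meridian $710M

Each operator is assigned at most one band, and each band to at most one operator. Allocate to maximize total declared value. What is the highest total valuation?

This is the linear assignment problem.
Optimal: NorthTel→Band G ($922M), ClearBand→Band B ($743M), TerraLink→Band C ($791M), Meridian→Band D ($710M) — total 922+743+791+710 = $3166M.
Row-greedy (each operator in turn takes its best remaining band) gives $2694M, worse by 472.
Swapping NorthTel↔Meridian (NorthTel→Band D $882M, Meridian→Band G $742M) loses 8.

Max total: $3166M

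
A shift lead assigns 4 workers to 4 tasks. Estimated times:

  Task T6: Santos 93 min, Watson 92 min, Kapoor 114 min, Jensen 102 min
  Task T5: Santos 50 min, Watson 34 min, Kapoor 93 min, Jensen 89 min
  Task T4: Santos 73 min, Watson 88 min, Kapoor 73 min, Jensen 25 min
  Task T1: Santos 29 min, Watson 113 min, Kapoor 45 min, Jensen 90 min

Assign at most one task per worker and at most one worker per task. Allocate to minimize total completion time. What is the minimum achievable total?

Minimum total: 197 min

Optimal: Santos→Task T6 (93 min), Watson→Task T5 (34 min), Kapoor→Task T1 (45 min), Jensen→Task T4 (25 min) — total 93+34+45+25 = 197 min.
Column-greedy (each task in turn goes to its cheapest remaining worker) gives 212 min, worse by 15.
Next-best assignment: Santos→Task T1, Watson→Task T5, Kapoor→Task T6, Jensen→Task T4 = 202 min.
Every other assignment is strictly worse.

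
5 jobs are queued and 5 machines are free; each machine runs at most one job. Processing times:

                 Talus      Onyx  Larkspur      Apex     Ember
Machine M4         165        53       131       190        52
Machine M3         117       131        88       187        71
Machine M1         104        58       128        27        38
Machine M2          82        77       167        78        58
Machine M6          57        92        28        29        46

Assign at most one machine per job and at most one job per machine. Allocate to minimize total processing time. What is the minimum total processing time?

Minimum total: 261 min

Optimal: Talus→Machine M2 (82 min), Onyx→Machine M4 (53 min), Larkspur→Machine M6 (28 min), Apex→Machine M1 (27 min), Ember→Machine M3 (71 min) — total 82+53+28+27+71 = 261 min.
Column-greedy (each machine in turn goes to its cheapest remaining job) gives 301 min, worse by 40.
Next-best assignment: Talus→Machine M3, Onyx→Machine M4, Larkspur→Machine M6, Apex→Machine M1, Ember→Machine M2 = 283 min.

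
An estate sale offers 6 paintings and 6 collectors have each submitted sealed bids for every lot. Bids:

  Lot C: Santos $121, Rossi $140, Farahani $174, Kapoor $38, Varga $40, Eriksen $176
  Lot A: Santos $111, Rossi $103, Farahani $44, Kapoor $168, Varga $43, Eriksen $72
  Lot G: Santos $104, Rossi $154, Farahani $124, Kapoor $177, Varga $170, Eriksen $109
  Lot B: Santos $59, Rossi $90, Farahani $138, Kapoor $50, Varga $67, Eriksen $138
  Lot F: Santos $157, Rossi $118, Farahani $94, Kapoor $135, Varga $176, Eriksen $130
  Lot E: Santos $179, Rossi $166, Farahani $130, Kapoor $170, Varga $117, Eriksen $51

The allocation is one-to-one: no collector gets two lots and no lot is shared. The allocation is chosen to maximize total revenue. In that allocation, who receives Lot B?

This is the linear assignment problem.
Optimal: Santos→Lot E ($179), Rossi→Lot G ($154), Farahani→Lot B ($138), Kapoor→Lot A ($168), Varga→Lot F ($176), Eriksen→Lot C ($176) — total 179+154+138+168+176+176 = $991.
Max-entry greedy (repeatedly take the single best remaining cell) gives $949, worse by 42.
Next-best assignment: Santos→Lot E, Rossi→Lot G, Farahani→Lot C, Kapoor→Lot A, Varga→Lot F, Eriksen→Lot B = $989.
Swapping Eriksen↔Kapoor (Eriksen→Lot A $72, Kapoor→Lot C $38) loses 234.
Farahani's own top lot is Lot C ($174), but forcing Farahani→Lot C and reassigning the rest optimally gives only $989 — worse by 2.

Farahani receives Lot B.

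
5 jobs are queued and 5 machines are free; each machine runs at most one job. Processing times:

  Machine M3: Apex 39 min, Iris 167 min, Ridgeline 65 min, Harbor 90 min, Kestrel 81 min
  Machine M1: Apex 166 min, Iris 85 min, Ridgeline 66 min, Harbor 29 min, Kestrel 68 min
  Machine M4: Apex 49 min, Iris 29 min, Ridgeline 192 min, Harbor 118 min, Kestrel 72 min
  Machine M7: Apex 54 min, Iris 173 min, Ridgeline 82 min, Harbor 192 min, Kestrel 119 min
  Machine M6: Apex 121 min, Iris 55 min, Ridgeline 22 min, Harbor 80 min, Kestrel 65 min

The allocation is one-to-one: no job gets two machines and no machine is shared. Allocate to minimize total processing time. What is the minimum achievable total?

Minimum total: 215 min

This is a one-to-one assignment (minimum-cost bipartite matching).
Optimal: Apex→Machine M7 (54 min), Iris→Machine M4 (29 min), Ridgeline→Machine M6 (22 min), Harbor→Machine M1 (29 min), Kestrel→Machine M3 (81 min) — total 54+29+22+29+81 = 215 min.
Row-greedy (each job in turn takes its cheapest remaining machine) gives 238 min, worse by 23.
No other one-to-one assignment undercuts 215 min.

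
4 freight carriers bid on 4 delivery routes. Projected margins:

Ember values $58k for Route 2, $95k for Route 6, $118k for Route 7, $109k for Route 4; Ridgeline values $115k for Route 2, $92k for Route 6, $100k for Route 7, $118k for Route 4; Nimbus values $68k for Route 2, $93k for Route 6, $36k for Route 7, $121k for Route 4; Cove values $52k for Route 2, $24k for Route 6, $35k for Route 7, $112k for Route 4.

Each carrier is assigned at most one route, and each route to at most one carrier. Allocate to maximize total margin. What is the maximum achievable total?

Max total: $438k

Optimal: Ember→Route 7 ($118k), Ridgeline→Route 2 ($115k), Nimbus→Route 6 ($93k), Cove→Route 4 ($112k) — total 118+115+93+112 = $438k.
Row-greedy (each carrier in turn takes its best remaining route) gives $381k, worse by 57.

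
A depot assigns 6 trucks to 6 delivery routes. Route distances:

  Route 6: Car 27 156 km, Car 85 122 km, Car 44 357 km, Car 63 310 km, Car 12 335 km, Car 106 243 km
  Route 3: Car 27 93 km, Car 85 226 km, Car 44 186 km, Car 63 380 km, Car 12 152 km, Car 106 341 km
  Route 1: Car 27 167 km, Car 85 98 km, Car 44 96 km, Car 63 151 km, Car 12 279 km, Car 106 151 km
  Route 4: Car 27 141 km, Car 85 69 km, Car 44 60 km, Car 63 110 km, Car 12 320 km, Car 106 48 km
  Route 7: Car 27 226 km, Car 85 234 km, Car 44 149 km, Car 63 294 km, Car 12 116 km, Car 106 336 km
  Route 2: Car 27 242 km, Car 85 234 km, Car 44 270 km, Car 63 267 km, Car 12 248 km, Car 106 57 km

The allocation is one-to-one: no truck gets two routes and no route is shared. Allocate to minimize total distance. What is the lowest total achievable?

Minimum total: 594 km

Optimal: Car 27→Route 3 (93 km), Car 85→Route 6 (122 km), Car 44→Route 1 (96 km), Car 63→Route 4 (110 km), Car 12→Route 7 (116 km), Car 106→Route 2 (57 km) — total 93+122+96+110+116+57 = 594 km.
Row-greedy (each truck in turn takes its cheapest remaining route) gives 884 km, worse by 290.
Swapping Car 85↔Car 27 (Car 85→Route 3 226 km, Car 27→Route 6 156 km) adds 167.
Checked against all permutations: 594 km is optimal.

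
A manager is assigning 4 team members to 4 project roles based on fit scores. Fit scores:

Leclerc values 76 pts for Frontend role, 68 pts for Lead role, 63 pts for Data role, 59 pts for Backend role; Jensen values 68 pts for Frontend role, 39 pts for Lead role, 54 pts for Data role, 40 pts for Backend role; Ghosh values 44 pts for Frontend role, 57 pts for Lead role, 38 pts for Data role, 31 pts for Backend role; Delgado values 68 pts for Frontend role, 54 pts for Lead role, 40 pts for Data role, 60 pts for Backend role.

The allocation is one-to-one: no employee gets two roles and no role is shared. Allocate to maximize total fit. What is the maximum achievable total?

Maximum total: 248 pts

Optimal: Leclerc→Data role (63 pts), Jensen→Frontend role (68 pts), Ghosh→Lead role (57 pts), Delgado→Backend role (60 pts) — total 63+68+57+60 = 248 pts.
Max-entry greedy (repeatedly take the single best remaining cell) gives 247 pts, worse by 1.
Next-best assignment: Leclerc→Frontend role, Jensen→Data role, Ghosh→Lead role, Delgado→Backend role = 247 pts.
Swapping Ghosh↔Leclerc (Ghosh→Data role 38 pts, Leclerc→Lead role 68 pts) loses 14.
No other one-to-one assignment exceeds 248 pts.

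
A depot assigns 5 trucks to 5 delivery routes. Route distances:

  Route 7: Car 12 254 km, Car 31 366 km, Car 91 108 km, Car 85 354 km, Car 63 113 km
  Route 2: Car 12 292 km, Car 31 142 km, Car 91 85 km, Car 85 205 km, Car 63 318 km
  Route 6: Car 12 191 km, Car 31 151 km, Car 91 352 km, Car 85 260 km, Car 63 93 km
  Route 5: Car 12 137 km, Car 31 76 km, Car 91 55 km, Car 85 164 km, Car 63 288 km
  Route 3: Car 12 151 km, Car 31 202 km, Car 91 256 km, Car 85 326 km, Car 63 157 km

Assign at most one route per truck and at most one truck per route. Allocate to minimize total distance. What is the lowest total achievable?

Min total: 633 km

This is a one-to-one assignment (minimum-cost bipartite matching).
Optimal: Car 12→Route 3 (151 km), Car 31→Route 5 (76 km), Car 91→Route 7 (108 km), Car 85→Route 2 (205 km), Car 63→Route 6 (93 km) — total 151+76+108+205+93 = 633 km.
Column-greedy (each route in turn goes to its cheapest remaining truck) gives 806 km, worse by 173.
Checked against all permutations: 633 km is optimal.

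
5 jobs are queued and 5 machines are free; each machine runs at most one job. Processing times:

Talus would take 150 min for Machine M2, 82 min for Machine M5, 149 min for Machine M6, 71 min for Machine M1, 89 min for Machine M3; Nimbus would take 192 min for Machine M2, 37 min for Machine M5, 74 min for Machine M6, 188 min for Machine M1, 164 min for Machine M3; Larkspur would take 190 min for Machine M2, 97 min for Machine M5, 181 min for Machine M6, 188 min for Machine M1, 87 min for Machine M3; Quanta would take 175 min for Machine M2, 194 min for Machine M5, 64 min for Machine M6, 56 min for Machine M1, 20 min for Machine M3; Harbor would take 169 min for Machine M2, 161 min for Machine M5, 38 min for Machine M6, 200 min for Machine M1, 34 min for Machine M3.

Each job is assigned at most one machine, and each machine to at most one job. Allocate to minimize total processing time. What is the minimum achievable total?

Minimum total: 356 min

Optimal: Talus→Machine M1 (71 min), Nimbus→Machine M5 (37 min), Larkspur→Machine M2 (190 min), Quanta→Machine M3 (20 min), Harbor→Machine M6 (38 min) — total 71+37+190+20+38 = 356 min.
Row-greedy (each job in turn takes its cheapest remaining machine) gives 428 min, worse by 72.
Checked against all permutations: 356 min is optimal.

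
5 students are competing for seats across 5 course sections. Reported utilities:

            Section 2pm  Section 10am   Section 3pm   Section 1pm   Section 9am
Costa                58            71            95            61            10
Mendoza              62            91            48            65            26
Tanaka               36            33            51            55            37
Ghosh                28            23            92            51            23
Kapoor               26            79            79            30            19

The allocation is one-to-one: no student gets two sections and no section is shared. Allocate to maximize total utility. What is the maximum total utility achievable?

Optimal: Costa→Section 2pm (58 points), Mendoza→Section 1pm (65 points), Tanaka→Section 9am (37 points), Ghosh→Section 3pm (92 points), Kapoor→Section 10am (79 points) — total 58+65+37+92+79 = 331 points.
Column-greedy (each section in turn goes to its best remaining student) gives 314 points, worse by 17.
No other one-to-one assignment exceeds 331 points.

Max total: 331 points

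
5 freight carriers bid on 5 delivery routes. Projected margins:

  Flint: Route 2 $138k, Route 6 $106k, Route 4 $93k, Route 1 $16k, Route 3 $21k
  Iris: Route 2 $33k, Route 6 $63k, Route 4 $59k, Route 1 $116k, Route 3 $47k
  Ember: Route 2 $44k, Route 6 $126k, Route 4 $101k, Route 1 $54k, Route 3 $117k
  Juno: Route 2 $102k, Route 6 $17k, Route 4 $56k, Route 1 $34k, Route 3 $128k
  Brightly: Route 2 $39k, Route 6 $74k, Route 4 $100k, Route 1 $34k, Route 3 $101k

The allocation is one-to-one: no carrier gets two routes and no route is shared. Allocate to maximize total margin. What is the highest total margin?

Max total: $608k

Optimal: Flint→Route 2 ($138k), Iris→Route 1 ($116k), Ember→Route 6 ($126k), Juno→Route 3 ($128k), Brightly→Route 4 ($100k) — total 138+116+126+128+100 = $608k.
Next-best assignment: Flint→Route 2, Iris→Route 1, Ember→Route 4, Juno→Route 3, Brightly→Route 6 = $557k.
Swapping Brightly↔Ember (Brightly→Route 6 $74k, Ember→Route 4 $101k) loses 51.
Checked against all permutations: $608k is optimal.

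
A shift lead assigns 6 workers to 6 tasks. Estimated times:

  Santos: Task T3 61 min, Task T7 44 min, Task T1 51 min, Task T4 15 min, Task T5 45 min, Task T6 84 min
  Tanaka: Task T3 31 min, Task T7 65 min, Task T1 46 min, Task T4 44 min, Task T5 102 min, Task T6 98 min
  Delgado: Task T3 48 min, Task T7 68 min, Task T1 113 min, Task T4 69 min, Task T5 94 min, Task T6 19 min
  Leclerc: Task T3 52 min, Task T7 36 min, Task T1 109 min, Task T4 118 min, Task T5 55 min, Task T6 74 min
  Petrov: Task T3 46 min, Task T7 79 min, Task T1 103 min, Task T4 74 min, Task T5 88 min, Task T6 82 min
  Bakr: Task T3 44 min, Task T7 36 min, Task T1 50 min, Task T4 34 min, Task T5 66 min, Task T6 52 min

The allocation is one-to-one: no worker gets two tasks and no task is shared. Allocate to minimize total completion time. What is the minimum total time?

Optimal: Santos→Task T4 (15 min), Tanaka→Task T1 (46 min), Delgado→Task T6 (19 min), Leclerc→Task T5 (55 min), Petrov→Task T3 (46 min), Bakr→Task T7 (36 min) — total 15+46+19+55+46+36 = 217 min.
Min-entry greedy (repeatedly take the single cheapest remaining cell) gives 239 min, worse by 22.
Swapping Tanaka↔Bakr (Tanaka→Task T7 65 min, Bakr→Task T1 50 min) adds 33.

Minimum total: 217 min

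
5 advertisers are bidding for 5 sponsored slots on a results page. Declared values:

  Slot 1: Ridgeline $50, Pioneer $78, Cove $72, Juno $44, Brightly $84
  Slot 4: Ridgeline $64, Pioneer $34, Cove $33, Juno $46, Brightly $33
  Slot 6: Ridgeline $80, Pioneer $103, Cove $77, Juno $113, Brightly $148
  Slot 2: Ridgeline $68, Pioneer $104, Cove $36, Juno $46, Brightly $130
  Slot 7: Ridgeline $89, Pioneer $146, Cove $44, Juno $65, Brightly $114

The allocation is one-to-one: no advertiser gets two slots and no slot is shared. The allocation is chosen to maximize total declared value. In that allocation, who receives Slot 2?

Treat this as an assignment problem: match each advertiser to one slot.
Optimal: Ridgeline→Slot 4 ($64), Pioneer→Slot 7 ($146), Cove→Slot 1 ($72), Juno→Slot 6 ($113), Brightly→Slot 2 ($130) — total 64+146+72+113+130 = $525.
Row-greedy (each advertiser in turn takes its best remaining slot) gives $400, worse by 125.
Next-best assignment: Ridgeline→Slot 2, Pioneer→Slot 7, Cove→Slot 1, Juno→Slot 4, Brightly→Slot 6 = $480.
Swapping Ridgeline↔Juno (Ridgeline→Slot 6 $80, Juno→Slot 4 $46) loses 51.
Checked against all permutations: $525 is optimal.
Brightly's own top slot is Slot 6 ($148), but forcing Brightly→Slot 6 and reassigning the rest optimally gives only $480 — worse by 45.

Brightly receives Slot 2.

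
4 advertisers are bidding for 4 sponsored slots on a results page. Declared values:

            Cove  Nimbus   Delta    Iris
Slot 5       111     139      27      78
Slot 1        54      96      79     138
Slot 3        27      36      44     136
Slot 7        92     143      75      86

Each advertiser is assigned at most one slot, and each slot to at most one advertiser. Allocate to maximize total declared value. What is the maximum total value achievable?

Optimal: Cove→Slot 5 ($111), Nimbus→Slot 7 ($143), Delta→Slot 1 ($79), Iris→Slot 3 ($136) — total 111+143+79+136 = $469.
Column-greedy (each slot in turn goes to its best remaining advertiser) gives $413, worse by 56.
Next-best assignment: Cove→Slot 7, Nimbus→Slot 5, Delta→Slot 1, Iris→Slot 3 = $446.

Max total: $469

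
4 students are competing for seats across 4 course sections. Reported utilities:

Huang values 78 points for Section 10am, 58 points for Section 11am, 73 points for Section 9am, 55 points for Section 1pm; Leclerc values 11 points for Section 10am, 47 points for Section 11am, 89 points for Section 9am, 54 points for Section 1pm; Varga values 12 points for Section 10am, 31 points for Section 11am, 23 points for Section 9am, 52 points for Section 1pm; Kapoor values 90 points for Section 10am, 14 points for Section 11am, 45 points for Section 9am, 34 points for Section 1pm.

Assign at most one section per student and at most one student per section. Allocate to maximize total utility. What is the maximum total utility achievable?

Maximum total: 289 points

This is the linear assignment problem.
Optimal: Huang→Section 11am (58 points), Leclerc→Section 9am (89 points), Varga→Section 1pm (52 points), Kapoor→Section 10am (90 points) — total 58+89+52+90 = 289 points.
Row-greedy (each student in turn takes its best remaining section) gives 233 points, worse by 56.
Checked against all permutations: 289 points is optimal.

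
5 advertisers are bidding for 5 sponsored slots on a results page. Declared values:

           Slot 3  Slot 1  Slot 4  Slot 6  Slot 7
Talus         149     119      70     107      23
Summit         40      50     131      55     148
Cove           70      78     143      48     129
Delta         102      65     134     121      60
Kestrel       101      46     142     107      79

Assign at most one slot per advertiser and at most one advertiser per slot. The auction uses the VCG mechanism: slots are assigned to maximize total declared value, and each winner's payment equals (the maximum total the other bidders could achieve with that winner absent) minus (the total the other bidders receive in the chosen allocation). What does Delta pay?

Delta pays $30.

Efficient allocation: Talus→Slot 3 ($149), Summit→Slot 7 ($148), Cove→Slot 1 ($78), Delta→Slot 6 ($121), Kestrel→Slot 4 ($142); total welfare W = $638.
Delta receives Slot 6 at value $121, so the others get W − 121 = $517.
Without Delta: best allocation of the remaining 4 bidders over all 5 slots is Talus→Slot 3 ($149), Summit→Slot 7 ($148), Cove→Slot 4 ($143), Kestrel→Slot 6 ($107), total $547.
VCG payment = (others' best without Delta) − (others' welfare with Delta) = 547 − 517 = $30.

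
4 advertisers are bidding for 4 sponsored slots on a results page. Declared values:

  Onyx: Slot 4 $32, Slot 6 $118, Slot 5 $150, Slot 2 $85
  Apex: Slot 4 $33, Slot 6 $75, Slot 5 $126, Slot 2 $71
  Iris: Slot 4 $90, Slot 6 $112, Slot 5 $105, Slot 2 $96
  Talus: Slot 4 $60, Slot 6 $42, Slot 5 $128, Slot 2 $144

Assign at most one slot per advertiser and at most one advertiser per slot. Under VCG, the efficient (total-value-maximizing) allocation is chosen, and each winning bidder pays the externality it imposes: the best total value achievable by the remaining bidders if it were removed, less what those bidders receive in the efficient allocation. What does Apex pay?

Apex pays $54.

Efficient allocation: Onyx→Slot 6 ($118), Apex→Slot 5 ($126), Iris→Slot 4 ($90), Talus→Slot 2 ($144); total welfare W = $478.
Apex receives Slot 5 at value $126, so the others get W − 126 = $352.
Without Apex: best allocation of the remaining 3 bidders over all 4 slots is Onyx→Slot 5 ($150), Iris→Slot 6 ($112), Talus→Slot 2 ($144), total $406.
VCG payment = (others' best without Apex) − (others' welfare with Apex) = 406 − 352 = $54.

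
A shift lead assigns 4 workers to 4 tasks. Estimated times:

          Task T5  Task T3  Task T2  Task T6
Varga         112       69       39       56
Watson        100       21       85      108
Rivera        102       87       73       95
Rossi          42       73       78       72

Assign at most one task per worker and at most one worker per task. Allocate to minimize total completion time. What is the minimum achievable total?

Optimal: Varga→Task T6 (56 min), Watson→Task T3 (21 min), Rivera→Task T2 (73 min), Rossi→Task T5 (42 min) — total 56+21+73+42 = 192 min.
Min-entry greedy (repeatedly take the single cheapest remaining cell) gives 197 min, worse by 5.
Swapping Rivera↔Rossi (Rivera→Task T5 102 min, Rossi→Task T2 78 min) adds 65.
Every other assignment is strictly worse.

Minimum total: 192 min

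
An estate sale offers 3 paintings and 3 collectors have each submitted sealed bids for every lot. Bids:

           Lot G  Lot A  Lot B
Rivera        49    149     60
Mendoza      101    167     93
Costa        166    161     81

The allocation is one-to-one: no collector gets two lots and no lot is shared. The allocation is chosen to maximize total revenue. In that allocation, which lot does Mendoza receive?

Mendoza receives Lot B.

Optimal: Rivera→Lot A ($149), Mendoza→Lot B ($93), Costa→Lot G ($166) — total 149+93+166 = $408.
Swapping Costa↔Rivera (Costa→Lot A $161, Rivera→Lot G $49) loses 105.
Mendoza's own top lot is Lot A ($167), but forcing Mendoza→Lot A and reassigning the rest optimally gives only $393 — worse by 15.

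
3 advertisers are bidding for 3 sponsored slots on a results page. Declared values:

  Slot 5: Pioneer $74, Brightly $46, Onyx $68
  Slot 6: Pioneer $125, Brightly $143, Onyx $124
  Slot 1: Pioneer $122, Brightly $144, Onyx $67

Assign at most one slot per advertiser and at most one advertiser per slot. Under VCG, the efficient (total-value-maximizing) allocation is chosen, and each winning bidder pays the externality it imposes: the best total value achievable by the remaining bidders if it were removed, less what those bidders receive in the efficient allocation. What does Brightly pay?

Efficient allocation: Pioneer→Slot 5 ($74), Brightly→Slot 1 ($144), Onyx→Slot 6 ($124); total welfare W = $342.
Brightly receives Slot 1 at value $144, so the others get W − 144 = $198.
Without Brightly: best allocation of the remaining 2 bidders over all 3 slots is Pioneer→Slot 1 ($122), Onyx→Slot 6 ($124), total $246.
VCG payment = (others' best without Brightly) − (others' welfare with Brightly) = 246 − 198 = $48.

Brightly pays $48.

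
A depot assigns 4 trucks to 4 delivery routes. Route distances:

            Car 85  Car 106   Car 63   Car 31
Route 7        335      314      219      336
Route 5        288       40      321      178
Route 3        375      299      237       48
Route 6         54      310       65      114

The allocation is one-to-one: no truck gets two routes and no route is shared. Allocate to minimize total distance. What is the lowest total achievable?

Optimal: Car 85→Route 6 (54 km), Car 106→Route 5 (40 km), Car 63→Route 7 (219 km), Car 31→Route 3 (48 km) — total 54+40+219+48 = 361 km.
Next-best assignment: Car 85→Route 7, Car 106→Route 5, Car 63→Route 6, Car 31→Route 3 = 488 km.
Checked against all permutations: 361 km is optimal.

Min total: 361 km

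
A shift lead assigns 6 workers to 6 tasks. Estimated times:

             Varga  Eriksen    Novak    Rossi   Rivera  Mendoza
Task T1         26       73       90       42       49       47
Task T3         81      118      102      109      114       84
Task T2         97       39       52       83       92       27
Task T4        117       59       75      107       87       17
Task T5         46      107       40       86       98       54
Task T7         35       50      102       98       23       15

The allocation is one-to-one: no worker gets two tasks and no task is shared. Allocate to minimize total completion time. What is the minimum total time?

Optimal: Varga→Task T3 (81 min), Eriksen→Task T2 (39 min), Novak→Task T5 (40 min), Rossi→Task T1 (42 min), Rivera→Task T7 (23 min), Mendoza→Task T4 (17 min) — total 81+39+40+42+23+17 = 242 min.
Row-greedy (each worker in turn takes its cheapest remaining task) gives 374 min, worse by 132.
Next-best assignment: Varga→Task T1, Eriksen→Task T2, Novak→Task T5, Rossi→Task T3, Rivera→Task T7, Mendoza→Task T4 = 254 min.
Every other assignment is strictly worse.

Min total: 242 min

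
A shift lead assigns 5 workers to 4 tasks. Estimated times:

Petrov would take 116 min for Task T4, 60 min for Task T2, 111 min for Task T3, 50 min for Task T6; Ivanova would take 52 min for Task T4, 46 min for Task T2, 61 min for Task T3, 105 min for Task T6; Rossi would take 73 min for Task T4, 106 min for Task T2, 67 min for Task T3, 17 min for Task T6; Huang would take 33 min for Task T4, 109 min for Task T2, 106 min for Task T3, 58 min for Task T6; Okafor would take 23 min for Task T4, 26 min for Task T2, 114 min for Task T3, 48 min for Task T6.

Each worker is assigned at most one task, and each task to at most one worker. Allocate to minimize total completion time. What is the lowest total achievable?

Min total: 137 min

Optimal: Huang→Task T4 (33 min), Okafor→Task T2 (26 min), Ivanova→Task T3 (61 min), Rossi→Task T6 (17 min) — total 33+26+61+17 = 137 min.
Min-entry greedy (repeatedly take the single cheapest remaining cell) gives 192 min, worse by 55.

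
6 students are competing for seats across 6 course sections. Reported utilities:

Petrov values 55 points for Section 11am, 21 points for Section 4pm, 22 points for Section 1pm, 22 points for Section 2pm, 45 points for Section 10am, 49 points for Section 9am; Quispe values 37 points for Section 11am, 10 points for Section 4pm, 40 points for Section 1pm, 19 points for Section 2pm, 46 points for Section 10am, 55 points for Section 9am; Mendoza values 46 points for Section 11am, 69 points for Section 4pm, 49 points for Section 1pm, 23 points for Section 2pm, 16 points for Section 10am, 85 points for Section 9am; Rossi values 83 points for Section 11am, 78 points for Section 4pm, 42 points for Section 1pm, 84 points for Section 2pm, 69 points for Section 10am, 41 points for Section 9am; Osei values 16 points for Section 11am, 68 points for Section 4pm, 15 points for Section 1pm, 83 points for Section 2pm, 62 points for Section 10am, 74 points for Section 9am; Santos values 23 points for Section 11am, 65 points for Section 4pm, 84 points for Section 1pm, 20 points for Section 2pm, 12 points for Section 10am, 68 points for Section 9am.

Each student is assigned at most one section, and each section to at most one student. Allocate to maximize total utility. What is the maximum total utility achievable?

Maximum total: 431 points

Optimal: Petrov→Section 11am (55 points), Quispe→Section 10am (46 points), Mendoza→Section 9am (85 points), Rossi→Section 4pm (78 points), Osei→Section 2pm (83 points), Santos→Section 1pm (84 points) — total 55+46+85+78+83+84 = 431 points.
Max-entry greedy (repeatedly take the single best remaining cell) gives 422 points, worse by 9.
Next-best assignment: Petrov→Section 11am, Quispe→Section 10am, Mendoza→Section 9am, Rossi→Section 2pm, Osei→Section 4pm, Santos→Section 1pm = 422 points.
Swapping Santos↔Osei (Santos→Section 2pm 20 points, Osei→Section 1pm 15 points) loses 132.
Every other assignment is strictly worse.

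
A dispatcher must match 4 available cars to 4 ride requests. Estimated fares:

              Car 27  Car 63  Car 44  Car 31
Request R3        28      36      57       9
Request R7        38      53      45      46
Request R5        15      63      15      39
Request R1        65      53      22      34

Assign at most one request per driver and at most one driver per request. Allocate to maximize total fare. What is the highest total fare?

Max total: $231

Optimal: Car 27→Request R1 ($65), Car 63→Request R5 ($63), Car 44→Request R3 ($57), Car 31→Request R7 ($46) — total 65+63+57+46 = $231.
Column-greedy (each request in turn goes to its best remaining driver) gives $214, worse by 17.
Next-best assignment: Car 27→Request R1, Car 63→Request R7, Car 44→Request R3, Car 31→Request R5 = $214.
Swapping Car 44↔Car 31 (Car 44→Request R7 $45, Car 31→Request R3 $9) loses 49.
No other one-to-one assignment exceeds $231.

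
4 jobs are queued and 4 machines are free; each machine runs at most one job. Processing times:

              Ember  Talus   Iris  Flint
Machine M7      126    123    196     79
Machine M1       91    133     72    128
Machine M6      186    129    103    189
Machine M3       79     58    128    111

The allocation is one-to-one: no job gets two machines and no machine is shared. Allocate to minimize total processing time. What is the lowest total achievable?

Optimal: Ember→Machine M1 (91 min), Talus→Machine M3 (58 min), Iris→Machine M6 (103 min), Flint→Machine M7 (79 min) — total 91+58+103+79 = 331 min.
Swapping Iris↔Ember (Iris→Machine M1 72 min, Ember→Machine M6 186 min) adds 64.
Checked against all permutations: 331 min is optimal.

Minimum total: 331 min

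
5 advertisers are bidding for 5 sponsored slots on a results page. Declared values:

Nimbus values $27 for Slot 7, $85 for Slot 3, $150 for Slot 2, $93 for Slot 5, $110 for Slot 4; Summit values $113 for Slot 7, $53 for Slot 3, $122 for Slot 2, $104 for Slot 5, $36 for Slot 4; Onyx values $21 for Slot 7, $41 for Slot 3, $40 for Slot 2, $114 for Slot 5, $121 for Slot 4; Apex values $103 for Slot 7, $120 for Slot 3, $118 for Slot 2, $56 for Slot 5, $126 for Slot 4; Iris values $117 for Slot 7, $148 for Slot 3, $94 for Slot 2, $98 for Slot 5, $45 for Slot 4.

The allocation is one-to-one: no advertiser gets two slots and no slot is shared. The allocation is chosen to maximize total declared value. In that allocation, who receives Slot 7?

Summit receives Slot 7.

Optimal: Nimbus→Slot 2 ($150), Summit→Slot 7 ($113), Onyx→Slot 5 ($114), Apex→Slot 4 ($126), Iris→Slot 3 ($148) — total 150+113+114+126+148 = $651.
Column-greedy (each slot in turn goes to its best remaining advertiser) gives $537, worse by 114.
Swapping Iris↔Apex (Iris→Slot 4 $45, Apex→Slot 3 $120) loses 109.
Summit's own top slot is Slot 2 ($122), but forcing Summit→Slot 2 and reassigning the rest optimally gives only $597 — worse by 54.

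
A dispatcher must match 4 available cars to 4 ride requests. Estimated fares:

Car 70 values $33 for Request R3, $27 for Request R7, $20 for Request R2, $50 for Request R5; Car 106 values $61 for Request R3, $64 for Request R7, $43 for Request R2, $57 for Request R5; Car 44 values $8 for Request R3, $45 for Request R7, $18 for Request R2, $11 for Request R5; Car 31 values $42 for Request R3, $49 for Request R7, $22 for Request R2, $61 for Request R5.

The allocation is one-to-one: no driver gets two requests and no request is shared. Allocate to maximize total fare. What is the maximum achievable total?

Optimal: Car 70→Request R2 ($20), Car 106→Request R3 ($61), Car 44→Request R7 ($45), Car 31→Request R5 ($61) — total 20+61+45+61 = $187.
Row-greedy (each driver in turn takes its best remaining request) gives $174, worse by 13.
Next-best assignment: Car 70→Request R3, Car 106→Request R2, Car 44→Request R7, Car 31→Request R5 = $182.

Maximum total: $187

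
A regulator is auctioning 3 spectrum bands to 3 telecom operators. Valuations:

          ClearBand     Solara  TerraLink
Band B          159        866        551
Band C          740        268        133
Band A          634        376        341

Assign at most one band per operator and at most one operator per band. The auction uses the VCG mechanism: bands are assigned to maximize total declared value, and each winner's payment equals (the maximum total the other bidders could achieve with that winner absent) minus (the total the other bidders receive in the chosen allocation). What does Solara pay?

Efficient allocation: ClearBand→Band C ($740M), Solara→Band B ($866M), TerraLink→Band A ($341M); total welfare W = $1947M.
Solara receives Band B at value $866M, so the others get W − 866 = $1081M.
Without Solara: best allocation of the remaining 2 bidders over all 3 bands is ClearBand→Band C ($740M), TerraLink→Band B ($551M), total $1291M.
VCG payment = (others' best without Solara) − (others' welfare with Solara) = 1291 − 1081 = $210M.

Solara pays $210M.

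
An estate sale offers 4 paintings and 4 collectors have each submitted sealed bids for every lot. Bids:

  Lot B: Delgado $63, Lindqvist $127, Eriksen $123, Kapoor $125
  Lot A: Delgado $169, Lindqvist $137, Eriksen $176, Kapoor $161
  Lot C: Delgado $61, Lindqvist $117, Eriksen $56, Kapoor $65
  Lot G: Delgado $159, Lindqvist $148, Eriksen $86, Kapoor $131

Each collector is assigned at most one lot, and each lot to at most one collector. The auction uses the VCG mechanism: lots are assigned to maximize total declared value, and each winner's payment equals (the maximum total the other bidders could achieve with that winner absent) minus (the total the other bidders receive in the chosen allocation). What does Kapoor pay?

Kapoor pays $10.

Efficient allocation: Delgado→Lot G ($159), Lindqvist→Lot C ($117), Eriksen→Lot A ($176), Kapoor→Lot B ($125); total welfare W = $577.
Kapoor receives Lot B at value $125, so the others get W − 125 = $452.
Without Kapoor: best allocation of the remaining 3 bidders over all 4 lots is Delgado→Lot G ($159), Lindqvist→Lot B ($127), Eriksen→Lot A ($176), total $462.
VCG payment = (others' best without Kapoor) − (others' welfare with Kapoor) = 462 − 452 = $10.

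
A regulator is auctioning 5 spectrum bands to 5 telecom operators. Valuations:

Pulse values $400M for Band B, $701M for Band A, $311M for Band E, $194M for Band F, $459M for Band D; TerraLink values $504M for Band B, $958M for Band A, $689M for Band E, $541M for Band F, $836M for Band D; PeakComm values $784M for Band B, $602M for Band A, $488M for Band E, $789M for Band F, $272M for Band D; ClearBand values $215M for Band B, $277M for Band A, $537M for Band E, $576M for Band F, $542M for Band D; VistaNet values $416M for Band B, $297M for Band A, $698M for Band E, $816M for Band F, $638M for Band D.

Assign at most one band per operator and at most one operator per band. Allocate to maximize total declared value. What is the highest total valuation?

This is the linear assignment problem.
Optimal: Pulse→Band A ($701M), TerraLink→Band D ($836M), PeakComm→Band B ($784M), ClearBand→Band E ($537M), VistaNet→Band F ($816M) — total 701+836+784+537+816 = $3674M.
Every other assignment is strictly worse.

Maximum total: $3674M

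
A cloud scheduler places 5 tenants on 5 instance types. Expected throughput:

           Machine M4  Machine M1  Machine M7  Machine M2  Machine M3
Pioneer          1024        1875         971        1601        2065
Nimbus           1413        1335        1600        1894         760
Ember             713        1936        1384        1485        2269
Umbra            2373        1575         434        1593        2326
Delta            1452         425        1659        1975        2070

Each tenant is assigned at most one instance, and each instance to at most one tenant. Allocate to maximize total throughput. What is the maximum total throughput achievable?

Max total: 10092 ops/s

Treat this as an assignment problem: match each tenant to one instance.
Optimal: Pioneer→Machine M1 (1875 ops/s), Nimbus→Machine M7 (1600 ops/s), Ember→Machine M3 (2269 ops/s), Umbra→Machine M4 (2373 ops/s), Delta→Machine M2 (1975 ops/s) — total 1875+1600+2269+2373+1975 = 10092 ops/s.
Column-greedy (each instance in turn goes to its best remaining tenant) gives 9927 ops/s, worse by 165.
Next-best assignment: Pioneer→Machine M1, Nimbus→Machine M2, Ember→Machine M3, Umbra→Machine M4, Delta→Machine M7 = 10070 ops/s.
Checked against all permutations: 10092 ops/s is optimal.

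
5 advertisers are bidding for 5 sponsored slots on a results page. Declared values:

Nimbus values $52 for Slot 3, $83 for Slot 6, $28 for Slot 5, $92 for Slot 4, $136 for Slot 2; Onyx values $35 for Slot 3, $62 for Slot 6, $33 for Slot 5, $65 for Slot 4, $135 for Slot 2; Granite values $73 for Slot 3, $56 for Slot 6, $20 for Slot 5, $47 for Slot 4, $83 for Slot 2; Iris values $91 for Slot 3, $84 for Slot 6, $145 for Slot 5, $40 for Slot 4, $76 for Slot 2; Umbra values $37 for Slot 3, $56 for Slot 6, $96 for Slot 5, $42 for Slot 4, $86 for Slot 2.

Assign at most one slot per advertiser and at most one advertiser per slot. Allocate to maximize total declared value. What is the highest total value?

Treat this as an assignment problem: match each advertiser to one slot.
Optimal: Nimbus→Slot 4 ($92), Onyx→Slot 2 ($135), Granite→Slot 3 ($73), Iris→Slot 5 ($145), Umbra→Slot 6 ($56) — total 92+135+73+145+56 = $501.
Row-greedy (each advertiser in turn takes its best remaining slot) gives $475, worse by 26.
Checked against all permutations: $501 is optimal.

Maximum total: $501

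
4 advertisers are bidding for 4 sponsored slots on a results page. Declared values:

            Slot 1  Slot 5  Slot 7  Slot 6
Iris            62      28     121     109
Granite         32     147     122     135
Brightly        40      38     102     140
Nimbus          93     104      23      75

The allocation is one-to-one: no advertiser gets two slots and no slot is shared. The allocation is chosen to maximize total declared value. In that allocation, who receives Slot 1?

Treat this as an assignment problem: match each advertiser to one slot.
Optimal: Iris→Slot 7 ($121), Granite→Slot 5 ($147), Brightly→Slot 6 ($140), Nimbus→Slot 1 ($93) — total 121+147+140+93 = $501.
Nimbus's own top slot is Slot 5 ($104), but forcing Nimbus→Slot 5 and reassigning the rest optimally gives only $428 — worse by 73.

Nimbus receives Slot 1.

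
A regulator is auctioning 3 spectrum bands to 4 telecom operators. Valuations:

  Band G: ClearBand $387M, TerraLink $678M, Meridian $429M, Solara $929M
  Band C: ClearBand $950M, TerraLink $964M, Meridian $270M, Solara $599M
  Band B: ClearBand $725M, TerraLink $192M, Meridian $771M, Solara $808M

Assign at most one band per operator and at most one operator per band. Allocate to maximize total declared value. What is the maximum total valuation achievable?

This is the linear assignment problem.
Optimal: Solara→Band G ($929M), TerraLink→Band C ($964M), Meridian→Band B ($771M) — total 929+964+771 = $2664M.
Row-greedy (each operator in turn takes its best remaining band) gives $2399M, worse by 265.
Swapping Solara↔TerraLink (Solara→Band C $599M, TerraLink→Band G $678M) loses 616.

Max total: $2664M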